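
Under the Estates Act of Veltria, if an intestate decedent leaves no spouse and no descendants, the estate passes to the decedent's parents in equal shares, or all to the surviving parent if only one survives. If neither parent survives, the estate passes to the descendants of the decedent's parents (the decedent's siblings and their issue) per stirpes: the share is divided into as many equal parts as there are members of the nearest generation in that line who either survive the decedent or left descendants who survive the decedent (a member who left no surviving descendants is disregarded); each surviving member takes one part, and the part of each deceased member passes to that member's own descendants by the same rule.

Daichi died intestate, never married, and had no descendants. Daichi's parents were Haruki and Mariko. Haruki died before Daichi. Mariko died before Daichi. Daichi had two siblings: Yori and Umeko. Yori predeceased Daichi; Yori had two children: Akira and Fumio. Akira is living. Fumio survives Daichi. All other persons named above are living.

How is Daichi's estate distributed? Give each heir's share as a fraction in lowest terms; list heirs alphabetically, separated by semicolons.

Neither parent survives and there are no descendants, so the estate passes to Daichi's siblings and their issue per stirpes.
The estate is divided into 2 equal shares of 1/2 among Yori, Umeko.
Yori predeceased; the 1/2 allotted to Yori's branch passes to Yori's issue by representation.
The 1/2 is divided into 2 equal shares of 1/4 among Akira, Fumio.
Akira is living and takes 1/4.
Fumio is living and takes 1/4.
Umeko is living and takes 1/2.

Akira 1/4; Fumio 1/4; Umeko 1/2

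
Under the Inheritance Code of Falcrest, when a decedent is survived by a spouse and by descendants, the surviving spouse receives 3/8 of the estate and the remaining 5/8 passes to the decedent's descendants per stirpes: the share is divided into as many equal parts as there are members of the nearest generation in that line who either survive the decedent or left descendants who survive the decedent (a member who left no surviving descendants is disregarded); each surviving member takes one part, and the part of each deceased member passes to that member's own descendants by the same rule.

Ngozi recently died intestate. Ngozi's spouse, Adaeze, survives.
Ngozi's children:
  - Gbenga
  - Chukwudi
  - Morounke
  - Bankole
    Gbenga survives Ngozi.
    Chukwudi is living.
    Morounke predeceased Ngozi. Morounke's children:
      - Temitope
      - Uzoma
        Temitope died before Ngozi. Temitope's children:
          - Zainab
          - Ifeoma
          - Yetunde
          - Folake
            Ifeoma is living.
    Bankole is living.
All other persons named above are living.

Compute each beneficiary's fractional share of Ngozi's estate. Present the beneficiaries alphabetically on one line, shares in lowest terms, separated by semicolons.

Adaeze 3/8; Bankole 5/32; Chukwudi 5/32; Folake 5/256; Gbenga 5/32; Ifeoma 5/256; Uzoma 5/64; Yetunde 5/256; Zainab 5/256

Adaeze, as surviving spouse, takes 3/8.
The remaining 5/8 passes to Ngozi's descendants per stirpes.
The 5/8 is divided into 4 equal shares of 5/32 among Gbenga, Chukwudi, Morounke, Bankole.
Gbenga is living and takes 5/32.
Chukwudi is living and takes 5/32.
Morounke predeceased; the 5/32 allotted to Morounke's branch passes to Morounke's issue by representation.
The 5/32 is divided into 2 equal shares of 5/64 among Temitope, Uzoma.
Temitope predeceased; the 5/64 allotted to Temitope's branch passes to Temitope's issue by representation.
The 5/64 is divided into 4 equal shares of 5/256 among Zainab, Ifeoma, Yetunde, Folake.
Zainab is living and takes 5/256.
Ifeoma is living and takes 5/256.
Yetunde is living and takes 5/256.
Folake is living and takes 5/256.
Uzoma is living and takes 5/64.
Bankole is living and takes 5/32.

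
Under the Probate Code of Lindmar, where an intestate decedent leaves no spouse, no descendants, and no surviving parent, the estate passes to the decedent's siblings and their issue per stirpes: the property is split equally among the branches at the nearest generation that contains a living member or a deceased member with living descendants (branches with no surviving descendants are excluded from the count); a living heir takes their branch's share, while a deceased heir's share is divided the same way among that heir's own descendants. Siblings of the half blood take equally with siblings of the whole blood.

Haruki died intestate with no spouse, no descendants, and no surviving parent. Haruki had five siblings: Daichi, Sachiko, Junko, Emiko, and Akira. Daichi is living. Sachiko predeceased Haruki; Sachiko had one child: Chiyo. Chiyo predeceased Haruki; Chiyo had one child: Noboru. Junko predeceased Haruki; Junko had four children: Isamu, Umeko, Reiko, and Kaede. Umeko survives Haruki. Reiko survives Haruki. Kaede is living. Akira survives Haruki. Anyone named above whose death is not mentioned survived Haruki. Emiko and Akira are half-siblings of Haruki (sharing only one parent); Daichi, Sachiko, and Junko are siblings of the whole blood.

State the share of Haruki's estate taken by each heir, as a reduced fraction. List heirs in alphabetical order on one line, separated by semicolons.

No spouse, descendants, or parent survives, so the estate passes to Haruki's siblings per stirpes.
Half-blood and whole-blood siblings take equally under the stated rule.
The estate is divided into 5 equal shares of 1/5 among Daichi, Sachiko, Junko, Emiko, Akira.
Daichi is living and takes 1/5.
Sachiko predeceased; the 1/5 allotted to Sachiko's branch passes to Sachiko's issue by representation.
Chiyo's line is the sole branch at this level, so the full 1/5 passes to Chiyo's issue by representation.
Noboru is the sole taker at this level and receives the full 1/5.
Junko predeceased; the 1/5 allotted to Junko's branch passes to Junko's issue by representation.
The 1/5 is divided into 4 equal shares of 1/20 among Isamu, Umeko, Reiko, Kaede.
Isamu is living and takes 1/20.
Umeko is living and takes 1/20.
Reiko is living and takes 1/20.
Kaede is living and takes 1/20.
Emiko is living and takes 1/5.
Akira is living and takes 1/5.

Akira 1/5; Daichi 1/5; Emiko 1/5; Isamu 1/20; Kaede 1/20; Noboru 1/5; Reiko 1/20; Umeko 1/20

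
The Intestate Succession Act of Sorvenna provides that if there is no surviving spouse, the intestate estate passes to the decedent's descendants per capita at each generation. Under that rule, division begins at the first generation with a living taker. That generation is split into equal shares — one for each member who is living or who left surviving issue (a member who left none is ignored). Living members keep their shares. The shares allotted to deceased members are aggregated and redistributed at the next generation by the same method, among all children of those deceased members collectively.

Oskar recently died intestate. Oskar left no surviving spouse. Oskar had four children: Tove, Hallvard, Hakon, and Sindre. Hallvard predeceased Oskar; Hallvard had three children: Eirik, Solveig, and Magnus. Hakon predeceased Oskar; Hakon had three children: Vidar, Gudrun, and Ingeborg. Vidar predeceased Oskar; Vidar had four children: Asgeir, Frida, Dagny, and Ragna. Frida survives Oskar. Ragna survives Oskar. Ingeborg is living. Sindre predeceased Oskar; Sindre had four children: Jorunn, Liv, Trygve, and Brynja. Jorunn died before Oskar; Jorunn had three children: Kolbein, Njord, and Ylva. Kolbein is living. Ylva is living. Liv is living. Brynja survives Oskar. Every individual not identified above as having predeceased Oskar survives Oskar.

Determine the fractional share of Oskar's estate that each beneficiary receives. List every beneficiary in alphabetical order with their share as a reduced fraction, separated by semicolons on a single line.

Asgeir 3/140; Brynja 3/40; Dagny 3/140; Eirik 3/40; Frida 3/140; Gudrun 3/40; Ingeborg 3/40; Kolbein 3/140; Liv 3/40; Magnus 3/40; Njord 3/140; Ragna 3/140; Solveig 3/40; Tove 1/4; Trygve 3/40; Ylva 3/140

There is no surviving spouse, so the entire estate passes to Oskar's descendants per capita at each generation.
At generation 1 (Tove, Hallvard, Hakon, Sindre) there are 4 shares of (1)/4 = 1/4 each.
Living: Tove — each takes 1/4.
Deceased: Hallvard, Hakon, and Sindre. Their combined 3/4 is pooled and carried to generation 2.
At generation 2 (Eirik, Solveig, Magnus, Vidar, Gudrun, Ingeborg, Jorunn, Liv, Trygve, Brynja) there are 10 shares of (3/4)/10 = 3/40 each.
Living: Eirik, Solveig, Magnus, Gudrun, Ingeborg, Liv, Trygve, and Brynja — each takes 3/40.
Deceased: Vidar and Jorunn. Their combined 3/20 is pooled and carried to generation 3.
At generation 3 (Asgeir, Frida, Dagny, Ragna, Kolbein, Njord, Ylva) there are 7 shares of (3/20)/7 = 3/140 each.
Living: Asgeir, Frida, Dagny, Ragna, Kolbein, Njord, and Ylva — each takes 3/140.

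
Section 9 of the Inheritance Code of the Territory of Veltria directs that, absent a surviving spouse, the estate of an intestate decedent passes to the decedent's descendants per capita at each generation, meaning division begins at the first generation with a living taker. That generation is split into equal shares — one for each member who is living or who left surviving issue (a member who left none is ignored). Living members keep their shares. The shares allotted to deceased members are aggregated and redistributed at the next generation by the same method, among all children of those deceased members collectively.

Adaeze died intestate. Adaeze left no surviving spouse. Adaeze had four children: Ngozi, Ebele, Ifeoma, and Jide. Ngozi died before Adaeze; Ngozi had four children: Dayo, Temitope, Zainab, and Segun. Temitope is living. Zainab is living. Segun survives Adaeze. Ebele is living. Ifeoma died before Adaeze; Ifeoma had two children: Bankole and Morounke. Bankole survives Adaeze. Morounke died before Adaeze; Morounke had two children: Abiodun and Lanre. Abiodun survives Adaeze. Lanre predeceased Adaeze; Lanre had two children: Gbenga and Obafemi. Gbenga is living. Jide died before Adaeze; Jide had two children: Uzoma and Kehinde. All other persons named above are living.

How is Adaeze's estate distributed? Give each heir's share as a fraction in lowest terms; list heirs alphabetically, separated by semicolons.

Abiodun 3/64; Bankole 3/32; Dayo 3/32; Ebele 1/4; Gbenga 3/128; Kehinde 3/32; Obafemi 3/128; Segun 3/32; Temitope 3/32; Uzoma 3/32; Zainab 3/32

There is no surviving spouse, so the entire estate passes to Adaeze's descendants per capita at each generation.
At generation 1 (Ngozi, Ebele, Ifeoma, Jide) there are 4 shares of (1)/4 = 1/4 each.
Living: Ebele — each takes 1/4.
Deceased: Ngozi, Ifeoma, and Jide. Their combined 3/4 is pooled and carried to generation 2.
At generation 2 (Dayo, Temitope, Zainab, Segun, Bankole, Morounke, Uzoma, Kehinde) there are 8 shares of (3/4)/8 = 3/32 each.
Living: Dayo, Temitope, Zainab, Segun, Bankole, Uzoma, and Kehinde — each takes 3/32.
Deceased: Morounke. That 3/32 share is carried to generation 3.
At generation 3 (Abiodun, Lanre) there are 2 shares of (3/32)/2 = 3/64 each.
Living: Abiodun — each takes 3/64.
Deceased: Lanre. That 3/64 share is carried to generation 4.
At generation 4 (Gbenga, Obafemi) there are 2 shares of (3/64)/2 = 3/128 each.
Living: Gbenga and Obafemi — each takes 3/128.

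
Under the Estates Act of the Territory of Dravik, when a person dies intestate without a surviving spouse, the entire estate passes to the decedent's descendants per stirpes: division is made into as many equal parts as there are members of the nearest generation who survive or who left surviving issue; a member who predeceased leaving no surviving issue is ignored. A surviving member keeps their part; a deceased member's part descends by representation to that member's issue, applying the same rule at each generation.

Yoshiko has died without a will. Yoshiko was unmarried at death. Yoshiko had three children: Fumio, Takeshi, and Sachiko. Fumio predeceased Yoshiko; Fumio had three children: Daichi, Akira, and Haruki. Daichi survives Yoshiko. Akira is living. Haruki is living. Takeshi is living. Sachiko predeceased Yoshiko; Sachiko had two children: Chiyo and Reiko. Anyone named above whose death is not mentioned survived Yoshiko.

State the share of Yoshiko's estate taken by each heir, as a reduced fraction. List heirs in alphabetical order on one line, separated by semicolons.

Akira 1/9; Chiyo 1/6; Daichi 1/9; Haruki 1/9; Reiko 1/6; Takeshi 1/3

There is no surviving spouse, so the entire estate passes to Yoshiko's descendants per stirpes.
The estate is divided into 3 equal shares of 1/3 among Fumio, Takeshi, Sachiko.
Fumio predeceased; the 1/3 allotted to Fumio's branch passes to Fumio's issue by representation.
The 1/3 is divided into 3 equal shares of 1/9 among Daichi, Akira, Haruki.
Daichi is living and takes 1/9.
Akira is living and takes 1/9.
Haruki is living and takes 1/9.
Takeshi is living and takes 1/3.
Sachiko predeceased; the 1/3 allotted to Sachiko's branch passes to Sachiko's issue by representation.
The 1/3 is divided into 2 equal shares of 1/6 among Chiyo, Reiko.
Chiyo is living and takes 1/6.
Reiko is living and takes 1/6.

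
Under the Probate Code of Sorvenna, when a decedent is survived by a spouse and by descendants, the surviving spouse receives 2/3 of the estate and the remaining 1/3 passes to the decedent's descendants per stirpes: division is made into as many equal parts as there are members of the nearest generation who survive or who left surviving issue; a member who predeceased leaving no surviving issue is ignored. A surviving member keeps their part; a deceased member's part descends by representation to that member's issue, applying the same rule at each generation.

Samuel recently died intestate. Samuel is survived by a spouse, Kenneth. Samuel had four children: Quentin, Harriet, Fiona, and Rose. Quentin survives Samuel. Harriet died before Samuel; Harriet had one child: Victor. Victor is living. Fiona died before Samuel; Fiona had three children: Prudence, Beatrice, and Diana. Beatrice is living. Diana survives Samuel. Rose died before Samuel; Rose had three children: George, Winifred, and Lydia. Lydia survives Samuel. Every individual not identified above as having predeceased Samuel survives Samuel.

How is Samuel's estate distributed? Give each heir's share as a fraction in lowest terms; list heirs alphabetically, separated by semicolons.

Kenneth, as surviving spouse, takes 2/3.
The remaining 1/3 passes to Samuel's descendants per stirpes.
The 1/3 is divided into 4 equal shares of 1/12 among Quentin, Harriet, Fiona, Rose.
Quentin is living and takes 1/12.
Harriet predeceased; the 1/12 allotted to Harriet's branch passes to Harriet's issue by representation.
Victor is the sole taker at this level and receives the full 1/12.
Fiona predeceased; the 1/12 allotted to Fiona's branch passes to Fiona's issue by representation.
The 1/12 is divided into 3 equal shares of 1/36 among Prudence, Beatrice, Diana.
Prudence is living and takes 1/36.
Beatrice is living and takes 1/36.
Diana is living and takes 1/36.
Rose predeceased; the 1/12 allotted to Rose's branch passes to Rose's issue by representation.
The 1/12 is divided into 3 equal shares of 1/36 among George, Winifred, Lydia.
George is living and takes 1/36.
Winifred is living and takes 1/36.
Lydia is living and takes 1/36.

Beatrice 1/36; Diana 1/36; George 1/36; Kenneth 2/3; Lydia 1/36; Prudence 1/36; Quentin 1/12; Victor 1/12; Winifred 1/36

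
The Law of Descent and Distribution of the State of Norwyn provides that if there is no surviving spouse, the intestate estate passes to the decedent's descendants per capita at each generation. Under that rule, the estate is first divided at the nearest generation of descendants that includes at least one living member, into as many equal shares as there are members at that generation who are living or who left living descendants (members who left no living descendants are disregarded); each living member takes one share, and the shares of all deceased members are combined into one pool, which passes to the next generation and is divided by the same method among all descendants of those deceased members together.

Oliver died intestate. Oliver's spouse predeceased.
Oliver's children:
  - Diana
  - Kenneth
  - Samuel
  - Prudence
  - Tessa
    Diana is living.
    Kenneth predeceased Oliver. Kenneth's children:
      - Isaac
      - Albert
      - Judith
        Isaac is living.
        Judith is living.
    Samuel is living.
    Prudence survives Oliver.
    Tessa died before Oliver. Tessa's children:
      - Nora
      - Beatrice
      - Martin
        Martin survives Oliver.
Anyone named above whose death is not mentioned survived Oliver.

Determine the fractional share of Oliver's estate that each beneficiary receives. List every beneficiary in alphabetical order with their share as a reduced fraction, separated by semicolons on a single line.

There is no surviving spouse, so the entire estate passes to Oliver's descendants per capita at each generation.
At generation 1 (Diana, Kenneth, Samuel, Prudence, Tessa) there are 5 shares of (1)/5 = 1/5 each.
Living: Diana, Samuel, and Prudence — each takes 1/5.
Deceased: Kenneth and Tessa. Their combined 2/5 is pooled and carried to generation 2.
At generation 2 (Isaac, Albert, Judith, Nora, Beatrice, Martin) there are 6 shares of (2/5)/6 = 1/15 each.
Living: Isaac, Albert, Judith, Nora, Beatrice, and Martin — each takes 1/15.

Albert 1/15; Beatrice 1/15; Diana 1/5; Isaac 1/15; Judith 1/15; Martin 1/15; Nora 1/15; Prudence 1/5; Samuel 1/5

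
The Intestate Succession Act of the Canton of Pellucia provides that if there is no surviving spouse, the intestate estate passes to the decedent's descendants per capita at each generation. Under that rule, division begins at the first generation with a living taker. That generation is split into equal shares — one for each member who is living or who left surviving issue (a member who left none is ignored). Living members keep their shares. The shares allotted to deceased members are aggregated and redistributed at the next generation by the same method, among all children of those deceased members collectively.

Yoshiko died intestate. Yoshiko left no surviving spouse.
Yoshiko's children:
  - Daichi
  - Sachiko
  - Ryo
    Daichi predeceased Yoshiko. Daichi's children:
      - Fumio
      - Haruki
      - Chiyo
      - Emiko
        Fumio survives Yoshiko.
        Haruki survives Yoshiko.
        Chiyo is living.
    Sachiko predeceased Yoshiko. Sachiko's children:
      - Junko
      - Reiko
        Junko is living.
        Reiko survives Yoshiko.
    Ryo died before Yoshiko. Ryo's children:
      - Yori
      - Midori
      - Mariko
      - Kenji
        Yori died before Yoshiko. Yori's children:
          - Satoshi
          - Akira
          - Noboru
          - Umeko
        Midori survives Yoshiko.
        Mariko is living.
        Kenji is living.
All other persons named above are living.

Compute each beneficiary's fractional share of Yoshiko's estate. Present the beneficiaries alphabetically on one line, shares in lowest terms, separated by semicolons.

Akira 1/40; Chiyo 1/10; Emiko 1/10; Fumio 1/10; Haruki 1/10; Junko 1/10; Kenji 1/10; Mariko 1/10; Midori 1/10; Noboru 1/40; Reiko 1/10; Satoshi 1/40; Umeko 1/40

There is no surviving spouse, so the entire estate passes to Yoshiko's descendants per capita at each generation.
No one at generation 1 (Daichi, Sachiko, Ryo) is living; moving to the next generation.
At generation 2 (Fumio, Haruki, Chiyo, Emiko, Junko, Reiko, Yori, Midori, Mariko, Kenji) there are 10 shares of (1)/10 = 1/10 each.
Living: Fumio, Haruki, Chiyo, Emiko, Junko, Reiko, Midori, Mariko, and Kenji — each takes 1/10.
Deceased: Yori. That 1/10 share is carried to generation 3.
At generation 3 (Satoshi, Akira, Noboru, Umeko) there are 4 shares of (1/10)/4 = 1/40 each.
Living: Satoshi, Akira, Noboru, and Umeko — each takes 1/40.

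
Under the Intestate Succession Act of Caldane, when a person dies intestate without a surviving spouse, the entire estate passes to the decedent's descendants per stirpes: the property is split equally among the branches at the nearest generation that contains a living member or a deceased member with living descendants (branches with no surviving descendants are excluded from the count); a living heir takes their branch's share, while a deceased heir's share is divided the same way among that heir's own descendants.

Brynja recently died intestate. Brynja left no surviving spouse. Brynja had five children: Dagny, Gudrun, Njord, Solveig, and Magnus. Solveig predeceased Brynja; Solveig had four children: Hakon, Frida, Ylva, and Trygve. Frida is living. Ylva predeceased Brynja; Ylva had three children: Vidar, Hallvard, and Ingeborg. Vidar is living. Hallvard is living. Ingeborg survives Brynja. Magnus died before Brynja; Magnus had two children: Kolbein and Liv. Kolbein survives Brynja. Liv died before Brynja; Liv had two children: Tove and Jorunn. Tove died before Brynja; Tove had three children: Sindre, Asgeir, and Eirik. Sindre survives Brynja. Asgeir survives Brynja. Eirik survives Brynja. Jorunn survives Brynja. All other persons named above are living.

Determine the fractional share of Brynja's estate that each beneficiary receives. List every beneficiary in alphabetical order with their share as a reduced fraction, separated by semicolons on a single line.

Asgeir 1/60; Dagny 1/5; Eirik 1/60; Frida 1/20; Gudrun 1/5; Hakon 1/20; Hallvard 1/60; Ingeborg 1/60; Jorunn 1/20; Kolbein 1/10; Njord 1/5; Sindre 1/60; Trygve 1/20; Vidar 1/60

There is no surviving spouse, so the entire estate passes to Brynja's descendants per stirpes.
The estate is divided into 5 equal shares of 1/5 among Dagny, Gudrun, Njord, Solveig, Magnus.
Dagny is living and takes 1/5.
Gudrun is living and takes 1/5.
Njord is living and takes 1/5.
Solveig predeceased; the 1/5 allotted to Solveig's branch passes to Solveig's issue by representation.
The 1/5 is divided into 4 equal shares of 1/20 among Hakon, Frida, Ylva, Trygve.
Hakon is living and takes 1/20.
Frida is living and takes 1/20.
Ylva predeceased; the 1/20 allotted to Ylva's branch passes to Ylva's issue by representation.
The 1/20 is divided into 3 equal shares of 1/60 among Vidar, Hallvard, Ingeborg.
Vidar is living and takes 1/60.
Hallvard is living and takes 1/60.
Ingeborg is living and takes 1/60.
Trygve is living and takes 1/20.
Magnus predeceased; the 1/5 allotted to Magnus's branch passes to Magnus's issue by representation.
The 1/5 is divided into 2 equal shares of 1/10 among Kolbein, Liv.
Kolbein is living and takes 1/10.
Liv predeceased; the 1/10 allotted to Liv's branch passes to Liv's issue by representation.
The 1/10 is divided into 2 equal shares of 1/20 among Tove, Jorunn.
Tove predeceased; the 1/20 allotted to Tove's branch passes to Tove's issue by representation.
The 1/20 is divided into 3 equal shares of 1/60 among Sindre, Asgeir, Eirik.
Sindre is living and takes 1/60.
Asgeir is living and takes 1/60.
Eirik is living and takes 1/60.
Jorunn is living and takes 1/20.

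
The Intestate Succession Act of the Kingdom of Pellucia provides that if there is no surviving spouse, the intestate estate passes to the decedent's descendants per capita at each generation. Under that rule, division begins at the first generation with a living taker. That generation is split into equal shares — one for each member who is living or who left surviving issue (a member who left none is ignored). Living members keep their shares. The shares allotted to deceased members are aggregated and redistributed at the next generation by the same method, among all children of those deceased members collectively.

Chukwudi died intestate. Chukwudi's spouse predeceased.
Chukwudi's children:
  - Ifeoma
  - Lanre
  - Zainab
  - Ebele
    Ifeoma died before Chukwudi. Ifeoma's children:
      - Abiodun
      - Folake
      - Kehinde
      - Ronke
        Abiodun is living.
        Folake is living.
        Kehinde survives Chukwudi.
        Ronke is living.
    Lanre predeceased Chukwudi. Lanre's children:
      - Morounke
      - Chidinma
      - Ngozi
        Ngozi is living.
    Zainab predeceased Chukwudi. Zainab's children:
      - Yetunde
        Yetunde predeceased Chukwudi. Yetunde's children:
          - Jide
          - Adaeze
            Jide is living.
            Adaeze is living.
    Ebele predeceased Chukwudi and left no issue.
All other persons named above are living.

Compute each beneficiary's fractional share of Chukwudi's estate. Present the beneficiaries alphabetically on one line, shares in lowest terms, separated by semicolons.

Abiodun 1/8; Adaeze 1/16; Chidinma 1/8; Folake 1/8; Jide 1/16; Kehinde 1/8; Morounke 1/8; Ngozi 1/8; Ronke 1/8

There is no surviving spouse, so the entire estate passes to Chukwudi's descendants per capita at each generation.
No one at generation 1 (Ifeoma, Lanre, Zainab) is living; moving to the next generation.
At generation 2 (Abiodun, Folake, Kehinde, Ronke, Morounke, Chidinma, Ngozi, Yetunde) there are 8 shares of (1)/8 = 1/8 each.
Living: Abiodun, Folake, Kehinde, Ronke, Morounke, Chidinma, and Ngozi — each takes 1/8.
Deceased: Yetunde. That 1/8 share is carried to generation 3.
At generation 3 (Jide, Adaeze) there are 2 shares of (1/8)/2 = 1/16 each.
Living: Jide and Adaeze — each takes 1/16.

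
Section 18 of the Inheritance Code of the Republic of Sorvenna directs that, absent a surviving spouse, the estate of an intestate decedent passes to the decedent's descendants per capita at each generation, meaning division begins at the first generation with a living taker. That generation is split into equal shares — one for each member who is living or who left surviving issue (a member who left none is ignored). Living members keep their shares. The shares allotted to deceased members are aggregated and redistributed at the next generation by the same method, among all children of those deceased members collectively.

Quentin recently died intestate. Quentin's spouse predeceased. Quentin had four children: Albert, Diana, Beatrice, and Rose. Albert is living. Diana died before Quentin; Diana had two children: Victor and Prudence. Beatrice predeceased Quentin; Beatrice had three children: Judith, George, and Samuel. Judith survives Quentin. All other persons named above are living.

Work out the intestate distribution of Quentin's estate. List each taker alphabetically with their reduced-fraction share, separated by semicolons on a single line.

Albert 1/4; George 1/10; Judith 1/10; Prudence 1/10; Rose 1/4; Samuel 1/10; Victor 1/10

There is no surviving spouse, so the entire estate passes to Quentin's descendants per capita at each generation.
At generation 1 (Albert, Diana, Beatrice, Rose) there are 4 shares of (1)/4 = 1/4 each.
Living: Albert and Rose — each takes 1/4.
Deceased: Diana and Beatrice. Their combined 1/2 is pooled and carried to generation 2.
At generation 2 (Victor, Prudence, Judith, George, Samuel) there are 5 shares of (1/2)/5 = 1/10 each.
Living: Victor, Prudence, Judith, George, and Samuel — each takes 1/10.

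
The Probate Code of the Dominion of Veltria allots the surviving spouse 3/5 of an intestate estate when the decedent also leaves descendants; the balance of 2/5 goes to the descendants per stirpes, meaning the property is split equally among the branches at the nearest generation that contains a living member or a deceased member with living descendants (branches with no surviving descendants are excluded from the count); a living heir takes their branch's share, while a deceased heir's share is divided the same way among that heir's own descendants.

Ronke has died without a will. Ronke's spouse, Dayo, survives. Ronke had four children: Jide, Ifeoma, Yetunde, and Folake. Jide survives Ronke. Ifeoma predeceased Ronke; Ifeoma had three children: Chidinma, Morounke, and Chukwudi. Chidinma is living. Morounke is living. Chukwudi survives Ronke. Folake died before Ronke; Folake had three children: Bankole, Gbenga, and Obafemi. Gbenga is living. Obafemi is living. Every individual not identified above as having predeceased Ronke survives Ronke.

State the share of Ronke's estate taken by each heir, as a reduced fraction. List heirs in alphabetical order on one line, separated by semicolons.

Bankole 1/30; Chidinma 1/30; Chukwudi 1/30; Dayo 3/5; Gbenga 1/30; Jide 1/10; Morounke 1/30; Obafemi 1/30; Yetunde 1/10

Dayo, as surviving spouse, takes 3/5.
The remaining 2/5 passes to Ronke's descendants per stirpes.
The 2/5 is divided into 4 equal shares of 1/10 among Jide, Ifeoma, Yetunde, Folake.
Jide is living and takes 1/10.
Ifeoma predeceased; the 1/10 allotted to Ifeoma's branch passes to Ifeoma's issue by representation.
The 1/10 is divided into 3 equal shares of 1/30 among Chidinma, Morounke, Chukwudi.
Chidinma is living and takes 1/30.
Morounke is living and takes 1/30.
Chukwudi is living and takes 1/30.
Yetunde is living and takes 1/10.
Folake predeceased; the 1/10 allotted to Folake's branch passes to Folake's issue by representation.
The 1/10 is divided into 3 equal shares of 1/30 among Bankole, Gbenga, Obafemi.
Bankole is living and takes 1/30.
Gbenga is living and takes 1/30.
Obafemi is living and takes 1/30.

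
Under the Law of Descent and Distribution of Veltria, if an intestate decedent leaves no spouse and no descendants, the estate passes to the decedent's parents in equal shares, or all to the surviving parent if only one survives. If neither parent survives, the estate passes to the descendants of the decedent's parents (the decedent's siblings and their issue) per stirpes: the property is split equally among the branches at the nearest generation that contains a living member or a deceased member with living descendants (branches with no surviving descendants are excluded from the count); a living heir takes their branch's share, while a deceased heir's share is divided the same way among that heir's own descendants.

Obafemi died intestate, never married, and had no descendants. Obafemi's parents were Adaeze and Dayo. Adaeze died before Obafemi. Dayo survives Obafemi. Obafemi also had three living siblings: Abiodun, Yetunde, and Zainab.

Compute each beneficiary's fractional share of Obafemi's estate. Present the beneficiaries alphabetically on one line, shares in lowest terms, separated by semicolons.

Only one parent, Dayo, survives, so Dayo takes the entire estate. The siblings take nothing because a surviving parent has priority.

Dayo 1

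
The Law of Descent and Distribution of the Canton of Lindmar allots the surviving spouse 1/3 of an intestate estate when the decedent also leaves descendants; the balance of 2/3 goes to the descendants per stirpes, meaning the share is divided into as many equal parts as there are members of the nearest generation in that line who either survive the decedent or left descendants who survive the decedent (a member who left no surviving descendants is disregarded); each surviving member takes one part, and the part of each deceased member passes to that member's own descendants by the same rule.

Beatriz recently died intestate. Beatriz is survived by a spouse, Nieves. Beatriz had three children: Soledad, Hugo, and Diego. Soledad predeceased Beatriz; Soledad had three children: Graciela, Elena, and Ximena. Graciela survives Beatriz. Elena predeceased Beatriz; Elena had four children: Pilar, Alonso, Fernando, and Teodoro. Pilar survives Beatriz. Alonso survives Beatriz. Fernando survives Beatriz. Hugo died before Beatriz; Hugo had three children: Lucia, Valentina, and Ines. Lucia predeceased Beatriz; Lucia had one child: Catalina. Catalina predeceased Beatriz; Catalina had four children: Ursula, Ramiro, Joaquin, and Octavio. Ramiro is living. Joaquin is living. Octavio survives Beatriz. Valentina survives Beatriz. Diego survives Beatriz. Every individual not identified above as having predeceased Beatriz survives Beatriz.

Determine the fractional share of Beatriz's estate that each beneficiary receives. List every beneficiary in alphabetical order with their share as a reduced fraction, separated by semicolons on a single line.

Nieves, as surviving spouse, takes 1/3.
The remaining 2/3 passes to Beatriz's descendants per stirpes.
The 2/3 is divided into 3 equal shares of 2/9 among Soledad, Hugo, Diego.
Soledad predeceased; the 2/9 allotted to Soledad's branch passes to Soledad's issue by representation.
The 2/9 is divided into 3 equal shares of 2/27 among Graciela, Elena, Ximena.
Graciela is living and takes 2/27.
Elena predeceased; the 2/27 allotted to Elena's branch passes to Elena's issue by representation.
The 2/27 is divided into 4 equal shares of 1/54 among Pilar, Alonso, Fernando, Teodoro.
Pilar is living and takes 1/54.
Alonso is living and takes 1/54.
Fernando is living and takes 1/54.
Teodoro is living and takes 1/54.
Ximena is living and takes 2/27.
Hugo predeceased; the 2/9 allotted to Hugo's branch passes to Hugo's issue by representation.
The 2/9 is divided into 3 equal shares of 2/27 among Lucia, Valentina, Ines.
Lucia predeceased; the 2/27 allotted to Lucia's branch passes to Lucia's issue by representation.
Catalina's line is the sole branch at this level, so the full 2/27 passes to Catalina's issue by representation.
The 2/27 is divided into 4 equal shares of 1/54 among Ursula, Ramiro, Joaquin, Octavio.
Ursula is living and takes 1/54.
Ramiro is living and takes 1/54.
Joaquin is living and takes 1/54.
Octavio is living and takes 1/54.
Valentina is living and takes 2/27.
Ines is living and takes 2/27.
Diego is living and takes 2/9.

Alonso 1/54; Diego 2/9; Fernando 1/54; Graciela 2/27; Ines 2/27; Joaquin 1/54; Nieves 1/3; Octavio 1/54; Pilar 1/54; Ramiro 1/54; Teodoro 1/54; Ursula 1/54; Valentina 2/27; Ximena 2/27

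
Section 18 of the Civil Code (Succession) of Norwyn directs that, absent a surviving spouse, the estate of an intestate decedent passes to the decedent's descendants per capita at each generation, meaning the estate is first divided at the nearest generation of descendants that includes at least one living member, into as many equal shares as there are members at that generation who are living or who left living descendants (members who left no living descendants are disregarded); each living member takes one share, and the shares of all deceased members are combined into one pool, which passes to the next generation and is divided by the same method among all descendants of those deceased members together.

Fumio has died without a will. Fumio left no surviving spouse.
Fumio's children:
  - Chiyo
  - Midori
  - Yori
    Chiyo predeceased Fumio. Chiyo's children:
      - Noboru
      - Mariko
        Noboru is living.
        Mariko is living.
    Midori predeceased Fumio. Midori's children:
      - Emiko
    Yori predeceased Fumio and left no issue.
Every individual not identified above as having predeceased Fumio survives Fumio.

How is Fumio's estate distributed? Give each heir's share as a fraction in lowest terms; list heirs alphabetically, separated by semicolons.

Emiko 1/3; Mariko 1/3; Noboru 1/3

There is no surviving spouse, so the entire estate passes to Fumio's descendants per capita at each generation.
No one at generation 1 (Chiyo, Midori) is living; moving to the next generation.
At generation 2 (Noboru, Mariko, Emiko) there are 3 shares of (1)/3 = 1/3 each.
Living: Noboru, Mariko, and Emiko — each takes 1/3.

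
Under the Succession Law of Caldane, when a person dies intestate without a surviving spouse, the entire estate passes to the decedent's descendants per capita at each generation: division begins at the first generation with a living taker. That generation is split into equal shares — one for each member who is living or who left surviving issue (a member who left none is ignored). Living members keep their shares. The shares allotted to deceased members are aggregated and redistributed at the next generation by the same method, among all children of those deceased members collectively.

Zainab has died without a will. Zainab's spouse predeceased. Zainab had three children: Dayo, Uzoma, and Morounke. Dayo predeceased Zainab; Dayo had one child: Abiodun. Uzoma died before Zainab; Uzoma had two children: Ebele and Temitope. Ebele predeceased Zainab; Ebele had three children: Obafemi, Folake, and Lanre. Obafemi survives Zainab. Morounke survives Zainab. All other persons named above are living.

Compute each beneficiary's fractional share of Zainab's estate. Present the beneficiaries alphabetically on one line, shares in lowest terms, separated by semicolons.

There is no surviving spouse, so the entire estate passes to Zainab's descendants per capita at each generation.
At generation 1 (Dayo, Uzoma, Morounke) there are 3 shares of (1)/3 = 1/3 each.
Living: Morounke — each takes 1/3.
Deceased: Dayo and Uzoma. Their combined 2/3 is pooled and carried to generation 2.
At generation 2 (Abiodun, Ebele, Temitope) there are 3 shares of (2/3)/3 = 2/9 each.
Living: Abiodun and Temitope — each takes 2/9.
Deceased: Ebele. That 2/9 share is carried to generation 3.
At generation 3 (Obafemi, Folake, Lanre) there are 3 shares of (2/9)/3 = 2/27 each.
Living: Obafemi, Folake, and Lanre — each takes 2/27.

Abiodun 2/9; Folake 2/27; Lanre 2/27; Morounke 1/3; Obafemi 2/27; Temitope 2/9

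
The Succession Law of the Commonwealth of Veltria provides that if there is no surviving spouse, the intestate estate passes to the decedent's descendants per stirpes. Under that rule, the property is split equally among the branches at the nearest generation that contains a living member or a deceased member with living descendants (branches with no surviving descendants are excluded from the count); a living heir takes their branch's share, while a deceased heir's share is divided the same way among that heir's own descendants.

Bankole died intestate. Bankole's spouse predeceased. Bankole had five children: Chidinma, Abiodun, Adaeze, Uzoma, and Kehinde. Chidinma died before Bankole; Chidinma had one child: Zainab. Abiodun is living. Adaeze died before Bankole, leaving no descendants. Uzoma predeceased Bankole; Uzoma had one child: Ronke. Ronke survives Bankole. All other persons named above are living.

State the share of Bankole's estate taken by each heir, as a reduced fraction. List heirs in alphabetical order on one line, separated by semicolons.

There is no surviving spouse, so the entire estate passes to Bankole's descendants per stirpes.
Adaeze left no surviving issue, so that branch lapses and is disregarded.
The estate is divided into 4 equal shares of 1/4 among Chidinma, Abiodun, Uzoma, Kehinde.
Chidinma predeceased; the 1/4 allotted to Chidinma's branch passes to Chidinma's issue by representation.
Zainab is the sole taker at this level and receives the full 1/4.
Abiodun is living and takes 1/4.
Uzoma predeceased; the 1/4 allotted to Uzoma's branch passes to Uzoma's issue by representation.
Ronke is the sole taker at this level and receives the full 1/4.
Kehinde is living and takes 1/4.

Abiodun 1/4; Kehinde 1/4; Ronke 1/4; Zainab 1/4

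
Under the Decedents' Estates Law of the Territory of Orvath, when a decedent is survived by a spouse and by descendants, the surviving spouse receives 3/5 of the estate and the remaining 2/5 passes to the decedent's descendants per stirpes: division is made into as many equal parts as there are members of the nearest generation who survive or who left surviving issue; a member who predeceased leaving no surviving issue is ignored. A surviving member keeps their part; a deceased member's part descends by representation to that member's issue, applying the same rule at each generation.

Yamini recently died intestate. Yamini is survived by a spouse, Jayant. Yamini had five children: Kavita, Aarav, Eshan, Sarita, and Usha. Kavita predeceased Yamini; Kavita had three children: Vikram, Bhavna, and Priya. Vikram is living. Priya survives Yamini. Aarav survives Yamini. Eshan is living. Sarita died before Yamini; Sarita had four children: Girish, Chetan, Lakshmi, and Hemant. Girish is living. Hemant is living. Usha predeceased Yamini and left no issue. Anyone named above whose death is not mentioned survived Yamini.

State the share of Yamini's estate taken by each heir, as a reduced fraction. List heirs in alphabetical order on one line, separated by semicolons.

Jayant, as surviving spouse, takes 3/5.
The remaining 2/5 passes to Yamini's descendants per stirpes.
Usha left no surviving issue, so that branch lapses and is disregarded.
The 2/5 is divided into 4 equal shares of 1/10 among Kavita, Aarav, Eshan, Sarita.
Kavita predeceased; the 1/10 allotted to Kavita's branch passes to Kavita's issue by representation.
The 1/10 is divided into 3 equal shares of 1/30 among Vikram, Bhavna, Priya.
Vikram is living and takes 1/30.
Bhavna is living and takes 1/30.
Priya is living and takes 1/30.
Aarav is living and takes 1/10.
Eshan is living and takes 1/10.
Sarita predeceased; the 1/10 allotted to Sarita's branch passes to Sarita's issue by representation.
The 1/10 is divided into 4 equal shares of 1/40 among Girish, Chetan, Lakshmi, Hemant.
Girish is living and takes 1/40.
Chetan is living and takes 1/40.
Lakshmi is living and takes 1/40.
Hemant is living and takes 1/40.

Aarav 1/10; Bhavna 1/30; Chetan 1/40; Eshan 1/10; Girish 1/40; Hemant 1/40; Jayant 3/5; Lakshmi 1/40; Priya 1/30; Vikram 1/30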